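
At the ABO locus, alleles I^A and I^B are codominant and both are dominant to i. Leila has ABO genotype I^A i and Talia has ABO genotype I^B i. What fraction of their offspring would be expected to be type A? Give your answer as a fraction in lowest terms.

ABO cross I^A i × I^B i → offspring phenotypes: 1/4 O, 1/4 A, 1/4 B, 1/4 AB.
So P(type A) = 1/4.

1/4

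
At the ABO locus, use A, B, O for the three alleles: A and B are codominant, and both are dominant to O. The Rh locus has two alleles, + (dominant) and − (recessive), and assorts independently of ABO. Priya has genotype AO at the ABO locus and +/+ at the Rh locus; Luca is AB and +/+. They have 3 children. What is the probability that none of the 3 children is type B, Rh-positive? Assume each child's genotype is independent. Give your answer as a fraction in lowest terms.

ABO cross AO × AB → 1/2 A, 1/4 B, 1/4 AB.
Rh cross +/+ × +/+ → 1 Rh+; so P(type B, Rh-positive) = 1/4 × 1 = 1/4 per child.
P(not type B, Rh-positive) = 3/4 for one child; (3/4)^3 = 27/64.

27/64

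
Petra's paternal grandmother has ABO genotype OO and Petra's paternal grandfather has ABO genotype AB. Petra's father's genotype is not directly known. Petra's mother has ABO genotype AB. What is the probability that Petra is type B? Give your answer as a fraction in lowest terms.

3/8

Petra's father's ABO genotype from OO × AB: 1/2 AO, 1/2 BO.
Crossing each possibility with the mother AB and summing P(type B): 1/2·1/4 + 1/2·1/2 = 3/8.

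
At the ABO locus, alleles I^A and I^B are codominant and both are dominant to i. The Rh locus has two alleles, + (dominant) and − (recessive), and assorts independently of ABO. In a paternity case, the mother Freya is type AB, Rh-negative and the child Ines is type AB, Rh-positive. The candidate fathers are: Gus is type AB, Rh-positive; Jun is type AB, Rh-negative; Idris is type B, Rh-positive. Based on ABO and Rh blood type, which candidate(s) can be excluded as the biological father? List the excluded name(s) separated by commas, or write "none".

A candidate is excluded only if no genotype consistent with his phenotype could produce a type AB, Rh-positive child with a type AB, Rh-negative mother.
Jun (type AB, Rh-): no genotype consistent with that phenotype can produce a type-AB Rh+ child with a type-AB mother.

Jun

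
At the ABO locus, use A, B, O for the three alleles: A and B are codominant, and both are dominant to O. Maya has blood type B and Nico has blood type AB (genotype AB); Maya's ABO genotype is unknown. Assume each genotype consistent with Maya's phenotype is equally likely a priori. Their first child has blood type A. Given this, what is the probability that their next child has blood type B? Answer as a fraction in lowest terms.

1/2

Possible genotypes: Maya ∈ {BB, BO}; Nico ∈ {AB}.
Weight each parental genotype pair by prior × P(type-A child):
  BO × AB: posterior weight 1; P(next child type B) = 1/2.
Weighted sum = 1/2.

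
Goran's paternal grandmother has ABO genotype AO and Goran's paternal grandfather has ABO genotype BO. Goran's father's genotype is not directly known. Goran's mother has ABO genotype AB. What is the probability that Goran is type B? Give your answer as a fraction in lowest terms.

Goran's father's ABO genotype from AO × BO: 1/4 AB, 1/4 AO, 1/4 BO, 1/4 OO.
Crossing each possibility with the mother AB and summing P(type B): 1/4·1/4 + 1/4·1/4 + 1/4·1/2 + 1/4·1/2 = 3/8.

3/8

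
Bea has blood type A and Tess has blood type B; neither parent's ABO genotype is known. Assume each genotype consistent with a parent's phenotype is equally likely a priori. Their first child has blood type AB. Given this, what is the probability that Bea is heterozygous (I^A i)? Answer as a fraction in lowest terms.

Possible genotypes: Bea ∈ {I^A I^A, I^A i}; Tess ∈ {I^B I^B, I^B i}.
Weight each parental genotype pair by prior × P(type-AB child):
  I^A I^A × I^B I^B: posterior weight 4/9.
  I^A I^A × I^B i: posterior weight 2/9.
  I^A i × I^B I^B: posterior weight 2/9.
  I^A i × I^B i: posterior weight 1/9.
Sum the posterior weight over pairs where Bea is I^A i: 1/3.

1/3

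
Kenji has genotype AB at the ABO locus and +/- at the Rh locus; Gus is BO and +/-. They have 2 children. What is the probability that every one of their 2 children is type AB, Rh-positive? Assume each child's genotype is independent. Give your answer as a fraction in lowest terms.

ABO cross AB × BO → 1/4 A, 1/2 B, 1/4 AB.
Rh cross +/- × +/- → 3/4 Rh+, 1/4 Rh-; so P(type AB, Rh-positive) = 1/4 × 3/4 = 3/16 per child.
All 2 independent: (3/16)^2 = 9/256.

9/256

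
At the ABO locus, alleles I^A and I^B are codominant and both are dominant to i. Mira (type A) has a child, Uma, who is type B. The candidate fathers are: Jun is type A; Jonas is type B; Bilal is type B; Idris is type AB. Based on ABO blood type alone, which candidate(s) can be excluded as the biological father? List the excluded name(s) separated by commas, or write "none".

A candidate is excluded only if no genotype consistent with his phenotype could produce a type B child with a type A mother.
Jun (type A): no genotype consistent with that phenotype can produce a type-B child with a type-A mother.

Jun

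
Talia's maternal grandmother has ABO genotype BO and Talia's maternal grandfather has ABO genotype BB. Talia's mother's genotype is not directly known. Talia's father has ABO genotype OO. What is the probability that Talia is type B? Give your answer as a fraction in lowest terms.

Talia's mother's ABO genotype from BO × BB: 1/2 BB, 1/2 BO.
Crossing each possibility with the father OO and summing P(type B): 1/2·1 + 1/2·1/2 = 3/4.

3/4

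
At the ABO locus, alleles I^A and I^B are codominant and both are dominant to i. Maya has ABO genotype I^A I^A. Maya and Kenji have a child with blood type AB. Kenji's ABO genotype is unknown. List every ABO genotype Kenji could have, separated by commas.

For each candidate genotype of Kenji, check whether crossing it with I^A I^A can produce every observed child phenotype.
  I^A I^A → possible child types {A} ✗
  I^A I^B → possible child types {A, AB} ✓
  I^A i → possible child types {A} ✗
  I^B I^B → possible child types {AB} ✓
  I^B i → possible child types {A, AB} ✓
  i i → possible child types {A} ✗

I^A I^B, I^B I^B, I^B i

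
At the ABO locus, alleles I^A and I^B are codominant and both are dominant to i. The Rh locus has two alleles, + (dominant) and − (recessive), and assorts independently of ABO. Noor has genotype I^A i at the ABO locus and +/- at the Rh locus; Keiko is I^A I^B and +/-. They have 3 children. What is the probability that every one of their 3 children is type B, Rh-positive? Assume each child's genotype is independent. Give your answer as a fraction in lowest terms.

27/4096

ABO cross I^A i × I^A I^B → 1/2 A, 1/4 B, 1/4 AB.
Rh cross +/- × +/- → 3/4 Rh+, 1/4 Rh-; so P(type B, Rh-positive) = 1/4 × 3/4 = 3/16 per child.
All 3 independent: (3/16)^3 = 27/4096.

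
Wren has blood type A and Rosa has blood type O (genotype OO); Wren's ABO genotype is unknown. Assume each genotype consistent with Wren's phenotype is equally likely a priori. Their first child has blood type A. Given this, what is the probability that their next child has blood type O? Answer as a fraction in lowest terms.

1/6

Possible genotypes: Wren ∈ {AA, AO}; Rosa ∈ {OO}.
Weight each parental genotype pair by prior × P(type-A child):
  AA × OO: posterior weight 2/3; P(next child type O) = 0.
  AO × OO: posterior weight 1/3; P(next child type O) = 1/2.
Weighted sum = 1/6.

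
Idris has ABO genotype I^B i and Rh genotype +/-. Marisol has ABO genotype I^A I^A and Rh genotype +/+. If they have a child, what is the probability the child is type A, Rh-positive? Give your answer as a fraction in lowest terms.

ABO cross I^B i × I^A I^A → offspring phenotypes: 1/2 A, 1/2 AB.
Rh cross +/- × +/+ → 1 Rh+.
Independent loci: P(type A, Rh-positive) = 1/2 × 1 = 1/2.

1/2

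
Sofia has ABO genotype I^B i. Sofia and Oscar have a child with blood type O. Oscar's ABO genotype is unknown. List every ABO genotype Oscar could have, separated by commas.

I^A i, I^B i, i i

For each candidate genotype of Oscar, check whether crossing it with I^B i can produce every observed child phenotype.
  I^A I^A → possible child types {A, AB} ✗
  I^A I^B → possible child types {A, B, AB} ✗
  I^A i → possible child types {O, A, B, AB} ✓
  I^B I^B → possible child types {B} ✗
  I^B i → possible child types {O, B} ✓
  i i → possible child types {O, B} ✓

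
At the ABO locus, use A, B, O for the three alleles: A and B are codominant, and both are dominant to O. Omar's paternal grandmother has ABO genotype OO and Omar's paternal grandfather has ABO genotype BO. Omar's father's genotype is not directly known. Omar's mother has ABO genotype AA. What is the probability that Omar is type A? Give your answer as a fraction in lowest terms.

3/4

Omar's father's ABO genotype from OO × BO: 1/2 BO, 1/2 OO.
Crossing each possibility with the mother AA and summing P(type A): 1/2·1/2 + 1/2·1 = 3/4.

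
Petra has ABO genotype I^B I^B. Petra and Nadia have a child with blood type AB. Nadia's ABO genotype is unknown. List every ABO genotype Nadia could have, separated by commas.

I^A I^A, I^A I^B, I^A i

For each candidate genotype of Nadia, check whether crossing it with I^B I^B can produce every observed child phenotype.
  I^A I^A → possible child types {AB} ✓
  I^A I^B → possible child types {B, AB} ✓
  I^A i → possible child types {B, AB} ✓
  I^B I^B → possible child types {B} ✗
  I^B i → possible child types {B} ✗
  i i → possible child types {B} ✗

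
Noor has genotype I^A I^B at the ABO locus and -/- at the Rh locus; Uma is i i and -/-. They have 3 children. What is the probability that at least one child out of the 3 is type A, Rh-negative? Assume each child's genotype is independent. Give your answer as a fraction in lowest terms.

7/8

ABO cross I^A I^B × i i → 1/2 A, 1/2 B.
Rh cross -/- × -/- → 1 Rh-; so P(type A, Rh-negative) = 1/2 × 1 = 1/2 per child.
P(none) = (1/2)^3 = 1/8; P(at least one) = 1 − 1/8 = 7/8.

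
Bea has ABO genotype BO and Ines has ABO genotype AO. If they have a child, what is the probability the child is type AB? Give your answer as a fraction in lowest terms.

ABO cross BO × AO → offspring phenotypes: 1/4 O, 1/4 A, 1/4 B, 1/4 AB.
So P(type AB) = 1/4.

1/4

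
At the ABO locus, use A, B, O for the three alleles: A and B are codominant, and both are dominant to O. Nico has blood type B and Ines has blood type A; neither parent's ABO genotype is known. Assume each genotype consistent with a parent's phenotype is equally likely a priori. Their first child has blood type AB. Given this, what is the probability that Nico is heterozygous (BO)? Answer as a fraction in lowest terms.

1/3

Possible genotypes: Nico ∈ {BB, BO}; Ines ∈ {AA, AO}.
Weight each parental genotype pair by prior × P(type-AB child):
  BB × AA: posterior weight 4/9.
  BB × AO: posterior weight 2/9.
  BO × AA: posterior weight 2/9.
  BO × AO: posterior weight 1/9.
Sum the posterior weight over pairs where Nico is BO: 1/3.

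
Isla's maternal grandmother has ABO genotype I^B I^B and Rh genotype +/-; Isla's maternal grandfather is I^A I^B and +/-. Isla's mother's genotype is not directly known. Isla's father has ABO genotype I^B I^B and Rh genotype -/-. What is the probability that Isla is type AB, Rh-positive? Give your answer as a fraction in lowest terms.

Isla's mother's ABO genotype from I^B I^B × I^A I^B: 1/2 I^A I^B, 1/2 I^B I^B.
Crossing each possibility with the father I^B I^B and summing P(type AB): 1/2·1/2 + 1/2·0 = 1/4.
Similarly for Rh via the mother's Rh distribution: P(Rh+) = 1/2.
Independent loci: 1/4 × 1/2 = 1/8.

1/8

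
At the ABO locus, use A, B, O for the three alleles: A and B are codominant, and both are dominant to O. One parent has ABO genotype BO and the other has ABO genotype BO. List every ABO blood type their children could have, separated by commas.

Gametes from BO × BO give offspring ABO genotypes BB, BO, OO, i.e. phenotypes O, B.

O, B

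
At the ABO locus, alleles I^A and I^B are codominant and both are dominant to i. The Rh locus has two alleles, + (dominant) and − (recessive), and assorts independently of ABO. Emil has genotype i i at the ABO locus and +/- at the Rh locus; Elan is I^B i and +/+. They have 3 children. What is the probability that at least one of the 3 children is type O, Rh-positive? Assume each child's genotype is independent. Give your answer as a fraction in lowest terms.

ABO cross i i × I^B i → 1/2 O, 1/2 B.
Rh cross +/- × +/+ → 1 Rh+; so P(type O, Rh-positive) = 1/2 × 1 = 1/2 per child.
P(none) = (1/2)^3 = 1/8; P(at least one) = 1 − 1/8 = 7/8.

7/8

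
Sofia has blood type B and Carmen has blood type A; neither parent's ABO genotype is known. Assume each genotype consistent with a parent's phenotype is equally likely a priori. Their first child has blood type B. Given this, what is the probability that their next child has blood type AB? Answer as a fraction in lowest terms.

Possible genotypes: Sofia ∈ {I^B I^B, I^B i}; Carmen ∈ {I^A I^A, I^A i}.
Weight each parental genotype pair by prior × P(type-B child):
  I^B I^B × I^A i: posterior weight 2/3; P(next child type AB) = 1/2.
  I^B i × I^A i: posterior weight 1/3; P(next child type AB) = 1/4.
Weighted sum = 5/12.

5/12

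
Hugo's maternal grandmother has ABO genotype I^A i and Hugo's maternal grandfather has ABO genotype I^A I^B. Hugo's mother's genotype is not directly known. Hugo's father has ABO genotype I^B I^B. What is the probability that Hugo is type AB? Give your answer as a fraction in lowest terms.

1/2

Hugo's mother's ABO genotype from I^A i × I^A I^B: 1/4 I^A I^A, 1/4 I^A I^B, 1/4 I^A i, 1/4 I^B i.
Crossing each possibility with the father I^B I^B and summing P(type AB): 1/4·1 + 1/4·1/2 + 1/4·1/2 + 1/4·0 = 1/2.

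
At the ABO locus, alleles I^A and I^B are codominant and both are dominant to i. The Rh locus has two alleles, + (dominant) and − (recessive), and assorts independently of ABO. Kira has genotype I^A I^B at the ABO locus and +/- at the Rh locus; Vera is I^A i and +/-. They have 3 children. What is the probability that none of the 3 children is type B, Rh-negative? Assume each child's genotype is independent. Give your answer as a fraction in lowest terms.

ABO cross I^A I^B × I^A i → 1/2 A, 1/4 B, 1/4 AB.
Rh cross +/- × +/- → 3/4 Rh+, 1/4 Rh-; so P(type B, Rh-negative) = 1/4 × 1/4 = 1/16 per child.
P(not type B, Rh-negative) = 15/16 for one child; (15/16)^3 = 3375/4096.

3375/4096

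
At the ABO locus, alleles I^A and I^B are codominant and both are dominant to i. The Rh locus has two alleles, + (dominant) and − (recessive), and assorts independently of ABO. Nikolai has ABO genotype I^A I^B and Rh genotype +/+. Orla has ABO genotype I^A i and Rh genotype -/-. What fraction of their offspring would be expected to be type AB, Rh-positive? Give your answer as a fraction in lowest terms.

ABO cross I^A I^B × I^A i → offspring phenotypes: 1/2 A, 1/4 B, 1/4 AB.
Rh cross +/+ × -/- → 1 Rh+.
Independent loci: P(type AB, Rh-positive) = 1/4 × 1 = 1/4.

1/4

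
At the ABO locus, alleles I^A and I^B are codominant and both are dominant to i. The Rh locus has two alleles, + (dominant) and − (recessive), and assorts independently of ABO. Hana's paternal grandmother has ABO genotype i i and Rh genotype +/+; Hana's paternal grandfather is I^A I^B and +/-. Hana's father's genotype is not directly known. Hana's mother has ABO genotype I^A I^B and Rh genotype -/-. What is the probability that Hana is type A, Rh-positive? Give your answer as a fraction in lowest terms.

9/32

Hana's father's ABO genotype from i i × I^A I^B: 1/2 I^A i, 1/2 I^B i.
Crossing each possibility with the mother I^A I^B and summing P(type A): 1/2·1/2 + 1/2·1/4 = 3/8.
Similarly for Rh via the father's Rh distribution: P(Rh+) = 3/4.
Independent loci: 3/8 × 3/4 = 9/32.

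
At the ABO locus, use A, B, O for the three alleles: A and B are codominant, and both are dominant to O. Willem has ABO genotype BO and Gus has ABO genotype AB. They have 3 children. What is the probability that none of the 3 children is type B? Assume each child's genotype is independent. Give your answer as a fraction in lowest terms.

ABO cross BO × AB → 1/4 A, 1/2 B, 1/4 AB.
So P(type B) = 1/2 per child.
P(not type B) = 1/2 for one child; (1/2)^3 = 1/8.

1/8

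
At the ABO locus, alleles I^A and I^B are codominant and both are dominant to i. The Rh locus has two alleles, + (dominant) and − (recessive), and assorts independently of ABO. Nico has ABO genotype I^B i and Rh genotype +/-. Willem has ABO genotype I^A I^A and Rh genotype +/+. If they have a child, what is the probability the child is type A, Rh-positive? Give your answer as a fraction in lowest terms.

1/2

ABO cross I^B i × I^A I^A → offspring phenotypes: 1/2 A, 1/2 AB.
Rh cross +/- × +/+ → 1 Rh+.
Independent loci: P(type A, Rh-positive) = 1/2 × 1 = 1/2.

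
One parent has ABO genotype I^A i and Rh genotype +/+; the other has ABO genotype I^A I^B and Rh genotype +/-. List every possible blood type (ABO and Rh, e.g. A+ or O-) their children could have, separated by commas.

Gametes from I^A i × I^A I^B give offspring ABO genotypes I^A I^A, I^A I^B, I^A i, I^B i, i.e. phenotypes A, B, AB.
Rh cross +/+ × +/- → phenotypes Rh+.
Combining independently: A+, B+, AB+.

A+, B+, AB+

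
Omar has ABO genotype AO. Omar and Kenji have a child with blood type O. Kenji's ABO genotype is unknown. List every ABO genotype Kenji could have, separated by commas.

For each candidate genotype of Kenji, check whether crossing it with AO can produce every observed child phenotype.
  AA → possible child types {A} ✗
  AB → possible child types {A, B, AB} ✗
  AO → possible child types {O, A} ✓
  BB → possible child types {B, AB} ✗
  BO → possible child types {O, A, B, AB} ✓
  OO → possible child types {O, A} ✓

AO, BO, OO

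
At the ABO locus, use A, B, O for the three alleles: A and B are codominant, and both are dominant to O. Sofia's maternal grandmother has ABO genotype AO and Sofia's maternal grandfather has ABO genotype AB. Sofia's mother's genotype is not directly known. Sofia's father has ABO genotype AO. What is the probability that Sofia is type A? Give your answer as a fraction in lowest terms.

5/8

Sofia's mother's ABO genotype from AO × AB: 1/4 AA, 1/4 AB, 1/4 AO, 1/4 BO.
Crossing each possibility with the father AO and summing P(type A): 1/4·1 + 1/4·1/2 + 1/4·3/4 + 1/4·1/4 = 5/8.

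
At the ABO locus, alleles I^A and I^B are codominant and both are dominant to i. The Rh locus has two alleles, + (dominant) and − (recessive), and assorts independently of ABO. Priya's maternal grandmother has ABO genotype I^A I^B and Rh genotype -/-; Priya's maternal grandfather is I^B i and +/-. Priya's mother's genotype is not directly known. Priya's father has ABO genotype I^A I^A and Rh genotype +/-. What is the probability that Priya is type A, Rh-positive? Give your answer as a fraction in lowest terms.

Priya's mother's ABO genotype from I^A I^B × I^B i: 1/4 I^A I^B, 1/4 I^A i, 1/4 I^B I^B, 1/4 I^B i.
Crossing each possibility with the father I^A I^A and summing P(type A): 1/4·1/2 + 1/4·1 + 1/4·0 + 1/4·1/2 = 1/2.
Similarly for Rh via the mother's Rh distribution: P(Rh+) = 5/8.
Independent loci: 1/2 × 5/8 = 5/16.

5/16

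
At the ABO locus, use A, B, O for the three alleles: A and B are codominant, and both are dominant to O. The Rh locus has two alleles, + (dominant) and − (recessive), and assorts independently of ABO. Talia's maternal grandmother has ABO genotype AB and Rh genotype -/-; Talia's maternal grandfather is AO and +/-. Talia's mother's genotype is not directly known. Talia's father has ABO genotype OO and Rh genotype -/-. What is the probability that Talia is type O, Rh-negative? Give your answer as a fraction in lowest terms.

3/16

Talia's mother's ABO genotype from AB × AO: 1/4 AA, 1/4 AB, 1/4 AO, 1/4 BO.
Crossing each possibility with the father OO and summing P(type O): 1/4·0 + 1/4·0 + 1/4·1/2 + 1/4·1/2 = 1/4.
Similarly for Rh via the mother's Rh distribution: P(Rh-) = 3/4.
Independent loci: 1/4 × 3/4 = 3/16.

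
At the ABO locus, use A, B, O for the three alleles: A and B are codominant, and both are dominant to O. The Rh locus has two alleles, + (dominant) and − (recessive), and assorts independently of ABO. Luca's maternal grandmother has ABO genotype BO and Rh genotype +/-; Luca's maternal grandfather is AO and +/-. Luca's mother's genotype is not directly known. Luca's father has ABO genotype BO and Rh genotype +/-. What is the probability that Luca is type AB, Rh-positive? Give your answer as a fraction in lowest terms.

Luca's mother's ABO genotype from BO × AO: 1/4 AB, 1/4 AO, 1/4 BO, 1/4 OO.
Crossing each possibility with the father BO and summing P(type AB): 1/4·1/4 + 1/4·1/4 + 1/4·0 + 1/4·0 = 1/8.
Similarly for Rh via the mother's Rh distribution: P(Rh+) = 3/4.
Independent loci: 1/8 × 3/4 = 3/32.

3/32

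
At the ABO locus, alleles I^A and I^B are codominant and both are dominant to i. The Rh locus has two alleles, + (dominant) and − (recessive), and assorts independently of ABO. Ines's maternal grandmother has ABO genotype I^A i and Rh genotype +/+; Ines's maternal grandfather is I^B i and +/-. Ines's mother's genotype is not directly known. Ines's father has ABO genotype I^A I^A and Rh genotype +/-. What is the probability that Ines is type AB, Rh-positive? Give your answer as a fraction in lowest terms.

Ines's mother's ABO genotype from I^A i × I^B i: 1/4 I^A I^B, 1/4 I^A i, 1/4 I^B i, 1/4 i i.
Crossing each possibility with the father I^A I^A and summing P(type AB): 1/4·1/2 + 1/4·0 + 1/4·1/2 + 1/4·0 = 1/4.
Similarly for Rh via the mother's Rh distribution: P(Rh+) = 7/8.
Independent loci: 1/4 × 7/8 = 7/32.

7/32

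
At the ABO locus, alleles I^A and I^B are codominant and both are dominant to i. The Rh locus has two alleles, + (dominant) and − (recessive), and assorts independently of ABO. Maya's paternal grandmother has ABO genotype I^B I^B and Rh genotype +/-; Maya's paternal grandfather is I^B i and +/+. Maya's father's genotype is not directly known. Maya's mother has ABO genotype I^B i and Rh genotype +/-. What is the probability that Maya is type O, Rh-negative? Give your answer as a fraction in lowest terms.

1/64

Maya's father's ABO genotype from I^B I^B × I^B i: 1/2 I^B I^B, 1/2 I^B i.
Crossing each possibility with the mother I^B i and summing P(type O): 1/2·0 + 1/2·1/4 = 1/8.
Similarly for Rh via the father's Rh distribution: P(Rh-) = 1/8.
Independent loci: 1/8 × 1/8 = 1/64.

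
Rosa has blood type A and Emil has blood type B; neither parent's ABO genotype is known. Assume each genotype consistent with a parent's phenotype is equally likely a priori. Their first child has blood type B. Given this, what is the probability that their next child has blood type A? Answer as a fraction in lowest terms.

Possible genotypes: Rosa ∈ {I^A I^A, I^A i}; Emil ∈ {I^B I^B, I^B i}.
Weight each parental genotype pair by prior × P(type-B child):
  I^A i × I^B I^B: posterior weight 2/3; P(next child type A) = 0.
  I^A i × I^B i: posterior weight 1/3; P(next child type A) = 1/4.
Weighted sum = 1/12.

1/12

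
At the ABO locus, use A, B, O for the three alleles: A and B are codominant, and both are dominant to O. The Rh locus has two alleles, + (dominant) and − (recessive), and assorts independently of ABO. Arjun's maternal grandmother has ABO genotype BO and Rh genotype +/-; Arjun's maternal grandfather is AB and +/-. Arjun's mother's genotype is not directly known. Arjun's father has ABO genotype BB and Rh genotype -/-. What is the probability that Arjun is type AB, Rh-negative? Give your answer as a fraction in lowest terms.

1/8

Arjun's mother's ABO genotype from BO × AB: 1/4 AB, 1/4 AO, 1/4 BB, 1/4 BO.
Crossing each possibility with the father BB and summing P(type AB): 1/4·1/2 + 1/4·1/2 + 1/4·0 + 1/4·0 = 1/4.
Similarly for Rh via the mother's Rh distribution: P(Rh-) = 1/2.
Independent loci: 1/4 × 1/2 = 1/8.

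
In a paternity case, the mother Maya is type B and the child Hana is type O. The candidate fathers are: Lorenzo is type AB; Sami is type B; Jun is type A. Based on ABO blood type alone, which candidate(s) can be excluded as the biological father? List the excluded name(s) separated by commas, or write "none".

Lorenzo

A candidate is excluded only if no genotype consistent with his phenotype could produce a type O child with a type B mother.
Lorenzo (type AB): no genotype consistent with that phenotype can produce a type-O child with a type-B mother.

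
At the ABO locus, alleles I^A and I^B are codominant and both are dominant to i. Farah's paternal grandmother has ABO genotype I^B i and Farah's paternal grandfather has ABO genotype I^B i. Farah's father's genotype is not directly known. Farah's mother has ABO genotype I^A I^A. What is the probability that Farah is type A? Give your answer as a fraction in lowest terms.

1/2

Farah's father's ABO genotype from I^B i × I^B i: 1/4 I^B I^B, 1/2 I^B i, 1/4 i i.
Crossing each possibility with the mother I^A I^A and summing P(type A): 1/4·0 + 1/2·1/2 + 1/4·1 = 1/2.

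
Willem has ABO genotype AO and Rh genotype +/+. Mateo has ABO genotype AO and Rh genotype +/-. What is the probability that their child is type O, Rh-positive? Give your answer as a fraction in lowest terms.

1/4

ABO cross AO × AO → offspring phenotypes: 1/4 O, 3/4 A.
Rh cross +/+ × +/- → 1 Rh+.
Independent loci: P(type O, Rh-positive) = 1/4 × 1 = 1/4.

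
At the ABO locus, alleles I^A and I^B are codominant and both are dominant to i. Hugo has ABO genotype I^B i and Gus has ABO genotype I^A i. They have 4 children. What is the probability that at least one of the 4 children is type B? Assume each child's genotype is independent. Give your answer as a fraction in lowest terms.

ABO cross I^B i × I^A i → 1/4 O, 1/4 A, 1/4 B, 1/4 AB.
So P(type B) = 1/4 per child.
P(none) = (3/4)^4 = 81/256; P(at least one) = 1 − 81/256 = 175/256.

175/256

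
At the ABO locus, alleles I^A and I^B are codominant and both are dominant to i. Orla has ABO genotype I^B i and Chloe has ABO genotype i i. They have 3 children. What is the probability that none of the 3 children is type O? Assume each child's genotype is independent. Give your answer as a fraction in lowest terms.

1/8

ABO cross I^B i × i i → 1/2 O, 1/2 B.
So P(type O) = 1/2 per child.
P(not type O) = 1/2 for one child; (1/2)^3 = 1/8.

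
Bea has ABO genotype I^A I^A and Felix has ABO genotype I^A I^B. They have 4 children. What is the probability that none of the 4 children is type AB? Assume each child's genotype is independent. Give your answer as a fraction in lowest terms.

1/16

ABO cross I^A I^A × I^A I^B → 1/2 A, 1/2 AB.
So P(type AB) = 1/2 per child.
P(not type AB) = 1/2 for one child; (1/2)^4 = 1/16.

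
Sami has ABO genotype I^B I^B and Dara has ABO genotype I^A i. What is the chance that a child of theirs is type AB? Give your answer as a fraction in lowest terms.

ABO cross I^B I^B × I^A i → offspring phenotypes: 1/2 B, 1/2 AB.
So P(type AB) = 1/2.

1/2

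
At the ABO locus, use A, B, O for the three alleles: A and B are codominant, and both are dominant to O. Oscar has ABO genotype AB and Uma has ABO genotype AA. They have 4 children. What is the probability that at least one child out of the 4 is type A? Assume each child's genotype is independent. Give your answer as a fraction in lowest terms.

15/16

ABO cross AB × AA → 1/2 A, 1/2 AB.
So P(type A) = 1/2 per child.
P(none) = (1/2)^4 = 1/16; P(at least one) = 1 − 1/16 = 15/16.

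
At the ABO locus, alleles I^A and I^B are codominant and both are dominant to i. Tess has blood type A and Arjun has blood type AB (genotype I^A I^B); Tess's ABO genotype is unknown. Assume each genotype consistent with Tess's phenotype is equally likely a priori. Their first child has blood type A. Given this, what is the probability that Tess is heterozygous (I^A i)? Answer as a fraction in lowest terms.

1/2

Possible genotypes: Tess ∈ {I^A I^A, I^A i}; Arjun ∈ {I^A I^B}.
Weight each parental genotype pair by prior × P(type-A child):
  I^A I^A × I^A I^B: posterior weight 1/2.
  I^A i × I^A I^B: posterior weight 1/2.
Sum the posterior weight over pairs where Tess is I^A i: 1/2.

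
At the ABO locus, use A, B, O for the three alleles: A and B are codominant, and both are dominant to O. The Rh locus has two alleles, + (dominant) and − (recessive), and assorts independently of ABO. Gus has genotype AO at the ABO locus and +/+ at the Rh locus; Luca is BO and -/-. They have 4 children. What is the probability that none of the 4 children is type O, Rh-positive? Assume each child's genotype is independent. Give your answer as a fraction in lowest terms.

81/256

ABO cross AO × BO → 1/4 O, 1/4 A, 1/4 B, 1/4 AB.
Rh cross +/+ × -/- → 1 Rh+; so P(type O, Rh-positive) = 1/4 × 1 = 1/4 per child.
P(not type O, Rh-positive) = 3/4 for one child; (3/4)^4 = 81/256.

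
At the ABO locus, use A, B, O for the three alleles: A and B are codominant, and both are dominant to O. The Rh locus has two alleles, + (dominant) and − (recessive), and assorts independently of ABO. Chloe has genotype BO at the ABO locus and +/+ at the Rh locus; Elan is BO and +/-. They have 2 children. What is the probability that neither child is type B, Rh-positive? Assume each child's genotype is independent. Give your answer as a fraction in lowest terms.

ABO cross BO × BO → 1/4 O, 3/4 B.
Rh cross +/+ × +/- → 1 Rh+; so P(type B, Rh-positive) = 3/4 × 1 = 3/4 per child.
P(not type B, Rh-positive) = 1/4 for one child; (1/4)^2 = 1/16.

1/16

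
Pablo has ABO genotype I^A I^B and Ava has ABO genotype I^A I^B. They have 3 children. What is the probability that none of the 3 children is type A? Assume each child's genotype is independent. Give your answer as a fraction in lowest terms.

ABO cross I^A I^B × I^A I^B → 1/4 A, 1/4 B, 1/2 AB.
So P(type A) = 1/4 per child.
P(not type A) = 3/4 for one child; (3/4)^3 = 27/64.

27/64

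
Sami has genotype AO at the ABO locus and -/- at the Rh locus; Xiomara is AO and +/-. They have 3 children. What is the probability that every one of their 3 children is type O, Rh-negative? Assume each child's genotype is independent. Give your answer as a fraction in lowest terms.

ABO cross AO × AO → 1/4 O, 3/4 A.
Rh cross -/- × +/- → 1/2 Rh+, 1/2 Rh-; so P(type O, Rh-negative) = 1/4 × 1/2 = 1/8 per child.
All 3 independent: (1/8)^3 = 1/512.

1/512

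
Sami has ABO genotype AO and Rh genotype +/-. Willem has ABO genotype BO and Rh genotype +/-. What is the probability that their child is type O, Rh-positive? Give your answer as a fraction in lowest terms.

3/16

ABO cross AO × BO → offspring phenotypes: 1/4 O, 1/4 A, 1/4 B, 1/4 AB.
Rh cross +/- × +/- → 3/4 Rh+, 1/4 Rh-.
Independent loci: P(type O, Rh-positive) = 1/4 × 3/4 = 3/16.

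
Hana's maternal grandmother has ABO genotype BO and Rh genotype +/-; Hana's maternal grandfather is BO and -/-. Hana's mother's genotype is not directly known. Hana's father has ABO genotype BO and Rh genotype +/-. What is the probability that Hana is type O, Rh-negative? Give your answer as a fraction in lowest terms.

Hana's mother's ABO genotype from BO × BO: 1/4 BB, 1/2 BO, 1/4 OO.
Crossing each possibility with the father BO and summing P(type O): 1/4·0 + 1/2·1/4 + 1/4·1/2 = 1/4.
Similarly for Rh via the mother's Rh distribution: P(Rh-) = 3/8.
Independent loci: 1/4 × 3/8 = 3/32.

3/32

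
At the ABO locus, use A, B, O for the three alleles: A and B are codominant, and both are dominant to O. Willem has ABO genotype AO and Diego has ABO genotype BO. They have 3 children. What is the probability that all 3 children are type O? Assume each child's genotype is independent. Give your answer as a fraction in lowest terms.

ABO cross AO × BO → 1/4 O, 1/4 A, 1/4 B, 1/4 AB.
So P(type O) = 1/4 per child.
All 3 independent: (1/4)^3 = 1/64.

1/64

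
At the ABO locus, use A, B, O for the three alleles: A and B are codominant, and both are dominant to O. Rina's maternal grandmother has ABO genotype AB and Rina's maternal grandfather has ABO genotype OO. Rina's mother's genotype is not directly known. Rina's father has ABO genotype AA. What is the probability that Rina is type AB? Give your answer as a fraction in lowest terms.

Rina's mother's ABO genotype from AB × OO: 1/2 AO, 1/2 BO.
Crossing each possibility with the father AA and summing P(type AB): 1/2·0 + 1/2·1/2 = 1/4.

1/4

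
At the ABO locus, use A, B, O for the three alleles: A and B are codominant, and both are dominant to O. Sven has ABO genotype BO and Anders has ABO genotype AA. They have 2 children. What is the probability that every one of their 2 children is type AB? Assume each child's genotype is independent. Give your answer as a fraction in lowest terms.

1/4

ABO cross BO × AA → 1/2 A, 1/2 AB.
So P(type AB) = 1/2 per child.
All 2 independent: (1/2)^2 = 1/4.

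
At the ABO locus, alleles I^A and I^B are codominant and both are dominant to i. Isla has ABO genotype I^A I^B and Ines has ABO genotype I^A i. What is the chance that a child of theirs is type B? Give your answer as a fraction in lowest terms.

1/4

ABO cross I^A I^B × I^A i → offspring phenotypes: 1/2 A, 1/4 B, 1/4 AB.
So P(type B) = 1/4.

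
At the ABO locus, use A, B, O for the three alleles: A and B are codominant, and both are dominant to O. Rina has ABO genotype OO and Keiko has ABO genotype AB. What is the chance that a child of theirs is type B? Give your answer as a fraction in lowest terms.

1/2

ABO cross OO × AB → offspring phenotypes: 1/2 A, 1/2 B.
So P(type B) = 1/2.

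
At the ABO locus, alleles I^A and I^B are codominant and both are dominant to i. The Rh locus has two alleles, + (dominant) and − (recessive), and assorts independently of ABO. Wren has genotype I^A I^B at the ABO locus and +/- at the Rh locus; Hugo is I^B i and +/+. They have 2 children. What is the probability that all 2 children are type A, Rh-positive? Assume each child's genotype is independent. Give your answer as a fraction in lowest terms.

ABO cross I^A I^B × I^B i → 1/4 A, 1/2 B, 1/4 AB.
Rh cross +/- × +/+ → 1 Rh+; so P(type A, Rh-positive) = 1/4 × 1 = 1/4 per child.
All 2 independent: (1/4)^2 = 1/16.

1/16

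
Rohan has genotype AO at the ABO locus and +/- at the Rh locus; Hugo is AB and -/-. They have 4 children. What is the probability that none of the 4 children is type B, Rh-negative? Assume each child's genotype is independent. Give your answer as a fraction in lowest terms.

ABO cross AO × AB → 1/2 A, 1/4 B, 1/4 AB.
Rh cross +/- × -/- → 1/2 Rh+, 1/2 Rh-; so P(type B, Rh-negative) = 1/4 × 1/2 = 1/8 per child.
P(not type B, Rh-negative) = 7/8 for one child; (7/8)^4 = 2401/4096.

2401/4096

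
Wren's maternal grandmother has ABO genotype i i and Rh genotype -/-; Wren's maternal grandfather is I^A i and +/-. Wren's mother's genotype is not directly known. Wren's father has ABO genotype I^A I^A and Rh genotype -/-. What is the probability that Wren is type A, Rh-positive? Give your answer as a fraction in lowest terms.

Wren's mother's ABO genotype from i i × I^A i: 1/2 I^A i, 1/2 i i.
Crossing each possibility with the father I^A I^A and summing P(type A): 1/2·1 + 1/2·1 = 1.
Similarly for Rh via the mother's Rh distribution: P(Rh+) = 1/4.
Independent loci: 1 × 1/4 = 1/4.

1/4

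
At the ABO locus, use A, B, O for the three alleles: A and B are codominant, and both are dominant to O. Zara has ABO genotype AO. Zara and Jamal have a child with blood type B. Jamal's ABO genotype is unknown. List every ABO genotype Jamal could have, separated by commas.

AB, BB, BO

For each candidate genotype of Jamal, check whether crossing it with AO can produce every observed child phenotype.
  AA → possible child types {A} ✗
  AB → possible child types {A, B, AB} ✓
  AO → possible child types {O, A} ✗
  BB → possible child types {B, AB} ✓
  BO → possible child types {O, A, B, AB} ✓
  OO → possible child types {O, A} ✗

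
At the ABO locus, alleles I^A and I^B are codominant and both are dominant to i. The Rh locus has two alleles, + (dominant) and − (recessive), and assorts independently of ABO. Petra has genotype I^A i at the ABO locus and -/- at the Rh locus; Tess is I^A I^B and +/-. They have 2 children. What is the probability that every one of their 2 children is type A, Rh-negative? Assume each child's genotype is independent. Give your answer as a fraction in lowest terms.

ABO cross I^A i × I^A I^B → 1/2 A, 1/4 B, 1/4 AB.
Rh cross -/- × +/- → 1/2 Rh+, 1/2 Rh-; so P(type A, Rh-negative) = 1/2 × 1/2 = 1/4 per child.
All 2 independent: (1/4)^2 = 1/16.

1/16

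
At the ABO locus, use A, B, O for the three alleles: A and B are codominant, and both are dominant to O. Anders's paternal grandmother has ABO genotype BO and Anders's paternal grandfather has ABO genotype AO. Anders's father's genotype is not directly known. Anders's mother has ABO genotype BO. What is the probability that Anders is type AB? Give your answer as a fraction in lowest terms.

1/8

Anders's father's ABO genotype from BO × AO: 1/4 AB, 1/4 AO, 1/4 BO, 1/4 OO.
Crossing each possibility with the mother BO and summing P(type AB): 1/4·1/4 + 1/4·1/4 + 1/4·0 + 1/4·0 = 1/8.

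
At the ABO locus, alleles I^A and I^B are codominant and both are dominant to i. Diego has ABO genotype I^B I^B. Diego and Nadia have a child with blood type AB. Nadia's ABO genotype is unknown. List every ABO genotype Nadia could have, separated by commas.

For each candidate genotype of Nadia, check whether crossing it with I^B I^B can produce every observed child phenotype.
  I^A I^A → possible child types {AB} ✓
  I^A I^B → possible child types {B, AB} ✓
  I^A i → possible child types {B, AB} ✓
  I^B I^B → possible child types {B} ✗
  I^B i → possible child types {B} ✗
  i i → possible child types {B} ✗

I^A I^A, I^A I^B, I^A i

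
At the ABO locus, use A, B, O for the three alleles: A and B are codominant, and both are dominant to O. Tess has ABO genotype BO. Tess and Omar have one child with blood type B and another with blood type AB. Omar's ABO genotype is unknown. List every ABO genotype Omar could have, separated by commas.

AB, AO

For each candidate genotype of Omar, check whether crossing it with BO can produce every observed child phenotype.
  AA → possible child types {A, AB} ✗
  AB → possible child types {A, B, AB} ✓
  AO → possible child types {O, A, B, AB} ✓
  BB → possible child types {B} ✗
  BO → possible child types {O, B} ✗
  OO → possible child types {O, B} ✗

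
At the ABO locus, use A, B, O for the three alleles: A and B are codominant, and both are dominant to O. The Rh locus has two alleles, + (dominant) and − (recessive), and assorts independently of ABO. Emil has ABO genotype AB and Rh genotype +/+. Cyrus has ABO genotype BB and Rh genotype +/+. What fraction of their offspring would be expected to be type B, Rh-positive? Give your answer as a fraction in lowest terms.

1/2

ABO cross AB × BB → offspring phenotypes: 1/2 B, 1/2 AB.
Rh cross +/+ × +/+ → 1 Rh+.
Independent loci: P(type B, Rh-positive) = 1/2 × 1 = 1/2.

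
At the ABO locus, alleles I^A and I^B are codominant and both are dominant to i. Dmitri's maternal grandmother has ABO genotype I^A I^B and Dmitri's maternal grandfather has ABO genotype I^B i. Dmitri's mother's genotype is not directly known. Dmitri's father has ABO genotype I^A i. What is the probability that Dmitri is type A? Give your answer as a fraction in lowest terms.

3/8

Dmitri's mother's ABO genotype from I^A I^B × I^B i: 1/4 I^A I^B, 1/4 I^A i, 1/4 I^B I^B, 1/4 I^B i.
Crossing each possibility with the father I^A i and summing P(type A): 1/4·1/2 + 1/4·3/4 + 1/4·0 + 1/4·1/4 = 3/8.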